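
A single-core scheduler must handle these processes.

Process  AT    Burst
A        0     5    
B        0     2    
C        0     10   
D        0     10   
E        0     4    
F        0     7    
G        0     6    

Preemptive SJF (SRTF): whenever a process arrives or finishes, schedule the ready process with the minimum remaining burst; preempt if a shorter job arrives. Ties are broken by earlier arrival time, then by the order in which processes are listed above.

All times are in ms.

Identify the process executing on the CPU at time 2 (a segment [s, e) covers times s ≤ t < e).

Gantt: | B 0-2 | E 2-6 | A 6-11 | G 11-17 | F 17-24 | C 24-34 | D 34-44 |
Completion: A=11  B=2  C=34  D=44  E=6  F=24  G=17
Turnaround (C−A): A=11  B=2  C=34  D=44  E=6  F=24  G=17

E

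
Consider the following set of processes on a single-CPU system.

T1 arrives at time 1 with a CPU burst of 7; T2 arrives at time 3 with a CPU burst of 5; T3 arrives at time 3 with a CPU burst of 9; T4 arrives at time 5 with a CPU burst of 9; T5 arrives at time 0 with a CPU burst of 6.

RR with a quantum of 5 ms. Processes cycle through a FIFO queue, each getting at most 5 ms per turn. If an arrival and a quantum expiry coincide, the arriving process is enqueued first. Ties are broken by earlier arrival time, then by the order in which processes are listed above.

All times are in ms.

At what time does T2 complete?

15

Gantt: | T5 0-5 | T1 5-10 | T2 10-15 | T3 15-20 | T4 20-25 | T5 25-26 | T1 26-28 | T3 28-32 | T4 32-36 |
Completion: T1=28  T2=15  T3=32  T4=36  T5=26
Turnaround (C−A): T1=27  T2=12  T3=29  T4=31  T5=26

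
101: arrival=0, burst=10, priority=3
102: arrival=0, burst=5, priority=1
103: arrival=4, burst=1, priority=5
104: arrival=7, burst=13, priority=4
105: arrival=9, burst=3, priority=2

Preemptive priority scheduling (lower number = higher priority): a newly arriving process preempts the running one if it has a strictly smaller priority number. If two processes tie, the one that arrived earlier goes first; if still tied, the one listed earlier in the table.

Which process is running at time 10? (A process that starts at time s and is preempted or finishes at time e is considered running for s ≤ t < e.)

Gantt: | 102 0-5 | 101 5-9 | 105 9-12 | 101 12-18 | 104 18-31 | 103 31-32 |
Completion: 101=18  102=5  103=32  104=31  105=12
Turnaround (C−A): 101=18  102=5  103=28  104=24  105=3

105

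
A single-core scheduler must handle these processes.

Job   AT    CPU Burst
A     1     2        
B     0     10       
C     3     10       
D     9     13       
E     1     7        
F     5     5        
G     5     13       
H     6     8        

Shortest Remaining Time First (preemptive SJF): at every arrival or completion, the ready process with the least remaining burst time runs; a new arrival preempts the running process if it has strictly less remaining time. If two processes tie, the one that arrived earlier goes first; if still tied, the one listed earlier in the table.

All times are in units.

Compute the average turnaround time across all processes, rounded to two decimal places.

Schedule: | B 0-1 | A 1-3 | E 3-10 | F 10-15 | H 15-23 | B 23-32 | C 32-42 | G 42-55 | D 55-68 |
Completion: A=3  B=32  C=42  D=68  E=10  F=15  G=55  H=23
Turnaround (C−A): A=2  B=32  C=39  D=59  E=9  F=10  G=50  H=17
Turnaround times: A=2, B=32, C=39, D=59, E=9, F=10, G=50, H=17
Average turnaround = (2+32+39+59+9+10+50+17) / 8 = 218/8 = 27.25

27.25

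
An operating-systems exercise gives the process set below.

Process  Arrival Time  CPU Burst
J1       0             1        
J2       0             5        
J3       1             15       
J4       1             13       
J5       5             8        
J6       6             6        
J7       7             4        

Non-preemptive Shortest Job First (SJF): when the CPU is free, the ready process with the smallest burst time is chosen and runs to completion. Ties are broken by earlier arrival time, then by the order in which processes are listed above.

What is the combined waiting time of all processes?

76

Timeline: | J1 0-1 | J2 1-6 | J6 6-12 | J7 12-16 | J5 16-24 | J4 24-37 | J3 37-52 |
Completion: J1=1  J2=6  J3=52  J4=37  J5=24  J6=12  J7=16
Turnaround (C−A): J1=1  J2=6  J3=51  J4=36  J5=19  J6=6  J7=9
Waiting = turnaround − burst: J1=0, J2=1, J3=36, J4=23, J5=11, J6=0, J7=5
Total waiting = 0 + 1 + 36 + 23 + 11 + 0 + 5 = 76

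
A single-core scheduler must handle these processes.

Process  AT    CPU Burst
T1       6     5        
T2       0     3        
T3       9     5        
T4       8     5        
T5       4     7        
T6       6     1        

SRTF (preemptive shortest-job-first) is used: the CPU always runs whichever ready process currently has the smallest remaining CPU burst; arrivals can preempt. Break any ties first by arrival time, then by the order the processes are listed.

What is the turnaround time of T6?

1

Timeline: | T2 0-3 | idle 3-4 | T5 4-6 | T6 6-7 | T5 7-12 | T1 12-17 | T4 17-22 | T3 22-27 |
Completion: T1=17  T2=3  T3=27  T4=22  T5=12  T6=7
Turnaround(T6) = completion − arrival = 7 − 6 = 1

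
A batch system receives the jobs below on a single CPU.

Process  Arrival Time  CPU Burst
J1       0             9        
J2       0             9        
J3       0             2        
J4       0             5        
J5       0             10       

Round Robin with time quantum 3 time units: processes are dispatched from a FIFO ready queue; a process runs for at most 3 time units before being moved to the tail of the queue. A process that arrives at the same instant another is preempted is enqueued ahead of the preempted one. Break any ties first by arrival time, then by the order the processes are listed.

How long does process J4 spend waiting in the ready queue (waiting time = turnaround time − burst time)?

Schedule: | J1 0-3 | J2 3-6 | J3 6-8 | J4 8-11 | J5 11-14 | J1 14-17 | J2 17-20 | J4 20-22 | J5 22-25 | J1 25-28 | J2 28-31 | J5 31-35 |
Completion: J1=28  J2=31  J3=8  J4=22  J5=35
Turnaround (C−A): J1=28  J2=31  J3=8  J4=22  J5=35
Waiting(J4) = turnaround − burst = 22 − 5 = 17

17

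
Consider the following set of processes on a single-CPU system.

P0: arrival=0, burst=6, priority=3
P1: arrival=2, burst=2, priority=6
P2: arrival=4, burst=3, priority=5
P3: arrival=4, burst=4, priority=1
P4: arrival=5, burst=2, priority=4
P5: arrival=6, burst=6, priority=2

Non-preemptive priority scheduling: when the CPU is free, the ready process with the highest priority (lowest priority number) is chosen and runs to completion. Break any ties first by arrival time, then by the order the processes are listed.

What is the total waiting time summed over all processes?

50

Gantt: | P0 0-6 | P3 6-10 | P5 10-16 | P4 16-18 | P2 18-21 | P1 21-23 |
Completion: P0=6  P1=23  P2=21  P3=10  P4=18  P5=16
Turnaround (C−A): P0=6  P1=21  P2=17  P3=6  P4=13  P5=10
Waiting = turnaround − burst: P0=0, P1=19, P2=14, P3=2, P4=11, P5=4
Total waiting = 0 + 19 + 14 + 2 + 11 + 4 = 50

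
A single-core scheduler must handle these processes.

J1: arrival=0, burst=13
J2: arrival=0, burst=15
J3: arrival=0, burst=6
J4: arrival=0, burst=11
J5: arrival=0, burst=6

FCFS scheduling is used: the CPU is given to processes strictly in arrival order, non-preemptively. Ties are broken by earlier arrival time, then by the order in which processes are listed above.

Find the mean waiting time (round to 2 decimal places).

24.00

Schedule: | J1 0-13 | J2 13-28 | J3 28-34 | J4 34-45 | J5 45-51 |
Completion: J1=13  J2=28  J3=34  J4=45  J5=51
Turnaround (C−A): J1=13  J2=28  J3=34  J4=45  J5=51
Waiting times: J1=0, J2=13, J3=28, J4=34, J5=45
Average waiting = (0+13+28+34+45) / 5 = 120/5 = 24.00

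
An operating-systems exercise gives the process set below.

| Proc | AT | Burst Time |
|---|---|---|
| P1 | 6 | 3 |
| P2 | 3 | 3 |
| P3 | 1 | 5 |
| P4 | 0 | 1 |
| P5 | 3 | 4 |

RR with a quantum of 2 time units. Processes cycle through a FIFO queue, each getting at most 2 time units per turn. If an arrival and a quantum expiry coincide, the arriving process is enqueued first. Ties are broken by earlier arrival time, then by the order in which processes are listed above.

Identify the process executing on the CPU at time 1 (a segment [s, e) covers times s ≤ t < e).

P3

Gantt: | P4 0-1 | P3 1-3 | P2 3-5 | P5 5-7 | P3 7-9 | P2 9-10 | P1 10-12 | P5 12-14 | P3 14-15 | P1 15-16 |
Completion: P1=16  P2=10  P3=15  P4=1  P5=14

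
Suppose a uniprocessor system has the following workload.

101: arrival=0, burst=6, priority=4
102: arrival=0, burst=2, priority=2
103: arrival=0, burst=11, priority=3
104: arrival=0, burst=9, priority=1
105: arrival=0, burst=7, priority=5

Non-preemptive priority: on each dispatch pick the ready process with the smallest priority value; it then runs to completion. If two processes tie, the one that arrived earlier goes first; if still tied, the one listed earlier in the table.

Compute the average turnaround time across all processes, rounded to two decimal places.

21.00

Timeline: | 104 0-9 | 102 9-11 | 103 11-22 | 101 22-28 | 105 28-35 |
Completion: 101=28  102=11  103=22  104=9  105=35
Turnaround times: 101=28, 102=11, 103=22, 104=9, 105=35
Average turnaround = (28+11+22+9+35) / 5 = 105/5 = 21.00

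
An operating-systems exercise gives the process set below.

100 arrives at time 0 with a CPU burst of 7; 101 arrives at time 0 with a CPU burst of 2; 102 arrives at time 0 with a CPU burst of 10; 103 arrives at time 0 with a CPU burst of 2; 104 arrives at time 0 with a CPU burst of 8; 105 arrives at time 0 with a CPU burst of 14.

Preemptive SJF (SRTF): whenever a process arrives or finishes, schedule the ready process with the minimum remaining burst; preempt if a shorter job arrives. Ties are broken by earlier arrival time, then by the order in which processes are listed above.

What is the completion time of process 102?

29

Timeline: | 101 0-2 | 103 2-4 | 100 4-11 | 104 11-19 | 102 19-29 | 105 29-43 |
Completion: 100=11  101=2  102=29  103=4  104=19  105=43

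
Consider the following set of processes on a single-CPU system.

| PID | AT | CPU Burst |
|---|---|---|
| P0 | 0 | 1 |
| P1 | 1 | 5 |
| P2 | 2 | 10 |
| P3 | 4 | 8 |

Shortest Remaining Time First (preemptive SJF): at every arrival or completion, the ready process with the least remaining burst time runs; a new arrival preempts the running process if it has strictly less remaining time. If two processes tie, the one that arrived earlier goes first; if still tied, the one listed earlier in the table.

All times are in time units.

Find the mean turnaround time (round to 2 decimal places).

9.50

Schedule: | P0 0-1 | P1 1-6 | P3 6-14 | P2 14-24 |
Completion: P0=1  P1=6  P2=24  P3=14
Turnaround times: P0=1, P1=5, P2=22, P3=10
Average turnaround = (1+5+22+10) / 4 = 38/4 = 9.50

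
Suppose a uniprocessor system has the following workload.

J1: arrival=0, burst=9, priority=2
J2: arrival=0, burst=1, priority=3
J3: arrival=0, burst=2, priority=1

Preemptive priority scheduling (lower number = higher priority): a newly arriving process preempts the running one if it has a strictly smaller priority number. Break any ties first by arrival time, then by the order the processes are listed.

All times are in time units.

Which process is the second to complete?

J1

Schedule: | J3 0-2 | J1 2-11 | J2 11-12 |
Completion: J1=11  J2=12  J3=2
Turnaround (C−A): J1=11  J2=12  J3=2
Finish order: J3 → J1 → J2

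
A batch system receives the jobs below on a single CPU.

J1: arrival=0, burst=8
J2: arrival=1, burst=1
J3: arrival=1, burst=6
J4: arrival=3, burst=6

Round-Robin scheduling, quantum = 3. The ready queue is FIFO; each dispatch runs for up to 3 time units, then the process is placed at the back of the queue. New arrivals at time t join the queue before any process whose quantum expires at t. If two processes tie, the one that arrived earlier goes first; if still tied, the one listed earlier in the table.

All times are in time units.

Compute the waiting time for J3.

Gantt: | J1 0-3 | J2 3-4 | J3 4-7 | J4 7-10 | J1 10-13 | J3 13-16 | J4 16-19 | J1 19-21 |
Completion: J1=21  J2=4  J3=16  J4=19
Turnaround (C−A): J1=21  J2=3  J3=15  J4=16
Waiting(J3) = turnaround − burst = 15 − 6 = 9

9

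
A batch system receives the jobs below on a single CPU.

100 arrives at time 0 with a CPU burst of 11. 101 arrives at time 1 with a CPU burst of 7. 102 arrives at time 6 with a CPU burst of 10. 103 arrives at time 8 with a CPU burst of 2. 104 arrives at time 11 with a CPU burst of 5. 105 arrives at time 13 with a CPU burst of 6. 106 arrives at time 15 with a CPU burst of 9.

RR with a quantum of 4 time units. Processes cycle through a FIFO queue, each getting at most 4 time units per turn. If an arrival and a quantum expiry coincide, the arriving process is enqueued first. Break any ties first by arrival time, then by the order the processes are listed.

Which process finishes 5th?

105

Gantt: | 100 0-4 | 101 4-8 | 100 8-12 | 102 12-16 | 103 16-18 | 101 18-21 | 104 21-25 | 100 25-28 | 105 28-32 | 106 32-36 | 102 36-40 | 104 40-41 | 105 41-43 | 106 43-47 | 102 47-49 | 106 49-50 |
Completion: 100=28  101=21  102=49  103=18  104=41  105=43  106=50
Turnaround (C−A): 100=28  101=20  102=43  103=10  104=30  105=30  106=35
Finish order: 103 → 101 → 100 → 104 → 105 → 102 → 106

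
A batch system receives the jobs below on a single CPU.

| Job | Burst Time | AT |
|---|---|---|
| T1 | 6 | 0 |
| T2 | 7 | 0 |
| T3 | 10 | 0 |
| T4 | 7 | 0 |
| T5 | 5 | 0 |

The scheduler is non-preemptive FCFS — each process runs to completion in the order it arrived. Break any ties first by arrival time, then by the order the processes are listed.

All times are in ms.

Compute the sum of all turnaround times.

107

Timeline: | T1 0-6 | T2 6-13 | T3 13-23 | T4 23-30 | T5 30-35 |
Completion: T1=6  T2=13  T3=23  T4=30  T5=35
Turnaround = completion − arrival: T1=6, T2=13, T3=23, T4=30, T5=35
Total turnaround = 6 + 13 + 23 + 30 + 35 = 107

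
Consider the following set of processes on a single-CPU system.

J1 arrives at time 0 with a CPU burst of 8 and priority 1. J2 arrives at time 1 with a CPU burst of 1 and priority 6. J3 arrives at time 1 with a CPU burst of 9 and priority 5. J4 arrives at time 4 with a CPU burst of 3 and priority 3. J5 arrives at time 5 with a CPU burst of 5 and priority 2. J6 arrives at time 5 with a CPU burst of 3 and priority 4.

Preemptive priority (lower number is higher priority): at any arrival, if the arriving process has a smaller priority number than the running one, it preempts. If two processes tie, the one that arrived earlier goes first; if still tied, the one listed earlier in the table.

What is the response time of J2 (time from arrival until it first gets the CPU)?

Gantt: | J1 0-8 | J5 8-13 | J4 13-16 | J6 16-19 | J3 19-28 | J2 28-29 |
Completion: J1=8  J2=29  J3=28  J4=16  J5=13  J6=19
Response(J2) = first start − arrival = 28 − 1 = 27

27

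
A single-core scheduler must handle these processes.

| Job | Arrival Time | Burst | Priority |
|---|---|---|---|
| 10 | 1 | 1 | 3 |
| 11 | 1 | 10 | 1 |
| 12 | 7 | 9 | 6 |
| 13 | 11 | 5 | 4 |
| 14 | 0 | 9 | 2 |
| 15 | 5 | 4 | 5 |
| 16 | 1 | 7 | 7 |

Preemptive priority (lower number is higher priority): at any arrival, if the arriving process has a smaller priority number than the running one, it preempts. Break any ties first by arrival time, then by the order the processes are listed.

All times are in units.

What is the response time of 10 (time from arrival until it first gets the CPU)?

Schedule: | 14 0-1 | 11 1-11 | 14 11-19 | 10 19-20 | 13 20-25 | 15 25-29 | 12 29-38 | 16 38-45 |
Completion: 10=20  11=11  12=38  13=25  14=19  15=29  16=45
Turnaround (C−A): 10=19  11=10  12=31  13=14  14=19  15=24  16=44
Response(10) = first start − arrival = 19 − 1 = 18

18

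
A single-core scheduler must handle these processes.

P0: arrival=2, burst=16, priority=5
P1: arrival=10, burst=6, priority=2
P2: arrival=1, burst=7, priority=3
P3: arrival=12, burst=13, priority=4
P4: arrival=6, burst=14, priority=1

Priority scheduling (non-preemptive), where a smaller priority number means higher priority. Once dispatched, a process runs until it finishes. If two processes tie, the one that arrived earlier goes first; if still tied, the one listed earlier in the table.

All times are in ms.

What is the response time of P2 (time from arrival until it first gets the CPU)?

Gantt: | idle 0-1 | P2 1-8 | P4 8-22 | P1 22-28 | P3 28-41 | P0 41-57 |
Completion: P0=57  P1=28  P2=8  P3=41  P4=22
Turnaround (C−A): P0=55  P1=18  P2=7  P3=29  P4=16
Response(P2) = first start − arrival = 1 − 1 = 0

0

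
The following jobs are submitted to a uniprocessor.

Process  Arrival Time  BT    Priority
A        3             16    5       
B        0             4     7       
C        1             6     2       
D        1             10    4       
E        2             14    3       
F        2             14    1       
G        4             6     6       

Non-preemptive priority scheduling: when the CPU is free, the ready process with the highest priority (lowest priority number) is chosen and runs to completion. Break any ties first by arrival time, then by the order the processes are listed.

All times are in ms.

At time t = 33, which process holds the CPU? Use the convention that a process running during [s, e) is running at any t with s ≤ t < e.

E

Gantt: | B 0-4 | F 4-18 | C 18-24 | E 24-38 | D 38-48 | A 48-64 | G 64-70 |
Completion: A=64  B=4  C=24  D=48  E=38  F=18  G=70
Turnaround (C−A): A=61  B=4  C=23  D=47  E=36  F=16  G=66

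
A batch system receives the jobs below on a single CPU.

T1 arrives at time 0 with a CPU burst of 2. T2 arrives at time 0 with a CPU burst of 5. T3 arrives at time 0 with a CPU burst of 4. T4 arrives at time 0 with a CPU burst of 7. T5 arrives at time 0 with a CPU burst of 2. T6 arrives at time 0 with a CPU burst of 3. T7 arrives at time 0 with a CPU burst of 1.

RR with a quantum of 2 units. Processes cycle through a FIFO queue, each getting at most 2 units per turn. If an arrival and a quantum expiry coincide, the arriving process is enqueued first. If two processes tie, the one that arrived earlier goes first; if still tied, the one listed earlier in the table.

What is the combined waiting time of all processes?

Schedule: | T1 0-2 | T2 2-4 | T3 4-6 | T4 6-8 | T5 8-10 | T6 10-12 | T7 12-13 | T2 13-15 | T3 15-17 | T4 17-19 | T6 19-20 | T2 20-21 | T4 21-24 |
Completion: T1=2  T2=21  T3=17  T4=24  T5=10  T6=20  T7=13
Waiting = turnaround − burst: T1=0, T2=16, T3=13, T4=17, T5=8, T6=17, T7=12
Total waiting = 0 + 16 + 13 + 17 + 8 + 17 + 12 = 83

83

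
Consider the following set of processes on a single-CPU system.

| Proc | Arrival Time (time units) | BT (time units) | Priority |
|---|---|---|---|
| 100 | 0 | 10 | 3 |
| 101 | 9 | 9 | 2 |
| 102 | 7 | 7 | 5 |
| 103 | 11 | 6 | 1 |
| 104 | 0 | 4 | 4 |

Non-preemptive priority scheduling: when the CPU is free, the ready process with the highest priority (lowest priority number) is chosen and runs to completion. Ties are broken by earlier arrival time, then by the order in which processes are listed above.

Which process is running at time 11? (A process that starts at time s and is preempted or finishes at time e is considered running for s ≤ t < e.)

101

Schedule: | 100 0-10 | 101 10-19 | 103 19-25 | 104 25-29 | 102 29-36 |
Completion: 100=10  101=19  102=36  103=25  104=29
Turnaround (C−A): 100=10  101=10  102=29  103=14  104=29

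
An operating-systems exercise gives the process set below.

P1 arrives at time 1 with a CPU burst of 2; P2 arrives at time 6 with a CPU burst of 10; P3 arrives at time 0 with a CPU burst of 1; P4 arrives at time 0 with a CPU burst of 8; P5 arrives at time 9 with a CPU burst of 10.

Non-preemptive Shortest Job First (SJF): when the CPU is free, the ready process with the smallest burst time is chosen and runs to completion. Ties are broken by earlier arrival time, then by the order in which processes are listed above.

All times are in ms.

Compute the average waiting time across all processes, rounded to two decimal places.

4.00

Timeline: | P3 0-1 | P1 1-3 | P4 3-11 | P2 11-21 | P5 21-31 |
Completion: P1=3  P2=21  P3=1  P4=11  P5=31
Turnaround (C−A): P1=2  P2=15  P3=1  P4=11  P5=22
Waiting times: P1=0, P2=5, P3=0, P4=3, P5=12
Average waiting = (0+5+0+3+12) / 5 = 20/5 = 4.00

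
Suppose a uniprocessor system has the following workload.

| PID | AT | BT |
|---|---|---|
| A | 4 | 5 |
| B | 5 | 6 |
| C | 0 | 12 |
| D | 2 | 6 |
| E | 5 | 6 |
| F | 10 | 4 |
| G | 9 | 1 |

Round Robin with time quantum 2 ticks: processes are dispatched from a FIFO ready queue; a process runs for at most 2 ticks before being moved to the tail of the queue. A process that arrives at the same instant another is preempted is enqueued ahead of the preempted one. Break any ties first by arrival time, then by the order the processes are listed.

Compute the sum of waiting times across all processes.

Timeline: | C 0-2 | D 2-4 | C 4-6 | A 6-8 | D 8-10 | B 10-12 | E 12-14 | C 14-16 | A 16-18 | G 18-19 | F 19-21 | D 21-23 | B 23-25 | E 25-27 | C 27-29 | A 29-30 | F 30-32 | B 32-34 | E 34-36 | C 36-40 |
Completion: A=30  B=34  C=40  D=23  E=36  F=32  G=19
Turnaround (C−A): A=26  B=29  C=40  D=21  E=31  F=22  G=10
Waiting = turnaround − burst: A=21, B=23, C=28, D=15, E=25, F=18, G=9
Total waiting = 21 + 23 + 28 + 15 + 25 + 18 + 9 = 139

139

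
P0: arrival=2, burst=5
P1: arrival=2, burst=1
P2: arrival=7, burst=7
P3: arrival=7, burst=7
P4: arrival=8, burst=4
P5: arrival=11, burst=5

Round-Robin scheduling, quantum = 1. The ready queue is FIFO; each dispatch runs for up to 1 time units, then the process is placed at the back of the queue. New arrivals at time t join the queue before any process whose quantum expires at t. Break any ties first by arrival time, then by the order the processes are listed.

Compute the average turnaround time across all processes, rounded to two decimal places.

Gantt: | idle 0-2 | P0 2-3 | P1 3-4 | P0 4-7 | P2 7-8 | P3 8-9 | P0 9-10 | P4 10-11 | P2 11-12 | P3 12-13 | P5 13-14 | P4 14-15 | P2 15-16 | P3 16-17 | P5 17-18 | P4 18-19 | P2 19-20 | P3 20-21 | P5 21-22 | P4 22-23 | P2 23-24 | P3 24-25 | P5 25-26 | P2 26-27 | P3 27-28 | P5 28-29 | P2 29-30 | P3 30-31 |
Completion: P0=10  P1=4  P2=30  P3=31  P4=23  P5=29
Turnaround (C−A): P0=8  P1=2  P2=23  P3=24  P4=15  P5=18
Turnaround times: P0=8, P1=2, P2=23, P3=24, P4=15, P5=18
Average turnaround = (8+2+23+24+15+18) / 6 = 90/6 = 15.00

15.00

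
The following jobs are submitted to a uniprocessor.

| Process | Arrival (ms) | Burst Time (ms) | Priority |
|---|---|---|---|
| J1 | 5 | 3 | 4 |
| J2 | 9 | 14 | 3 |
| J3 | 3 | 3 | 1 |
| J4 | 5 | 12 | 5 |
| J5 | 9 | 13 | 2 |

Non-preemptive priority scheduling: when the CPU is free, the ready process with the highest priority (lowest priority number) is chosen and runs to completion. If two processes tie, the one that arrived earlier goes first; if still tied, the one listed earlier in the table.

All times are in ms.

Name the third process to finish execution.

J5

Schedule: | idle 0-3 | J3 3-6 | J1 6-9 | J5 9-22 | J2 22-36 | J4 36-48 |
Completion: J1=9  J2=36  J3=6  J4=48  J5=22
Turnaround (C−A): J1=4  J2=27  J3=3  J4=43  J5=13
Finish order: J3 → J1 → J5 → J2 → J4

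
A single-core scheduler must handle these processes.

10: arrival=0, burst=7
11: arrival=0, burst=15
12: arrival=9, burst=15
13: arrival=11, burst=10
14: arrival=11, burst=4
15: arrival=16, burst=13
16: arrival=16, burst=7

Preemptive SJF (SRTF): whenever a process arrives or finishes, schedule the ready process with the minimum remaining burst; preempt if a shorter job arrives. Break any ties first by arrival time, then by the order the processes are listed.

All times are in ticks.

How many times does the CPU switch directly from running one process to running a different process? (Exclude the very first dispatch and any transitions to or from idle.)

8

Gantt: | 10 0-7 | 11 7-11 | 14 11-15 | 13 15-16 | 16 16-23 | 13 23-32 | 11 32-43 | 15 43-56 | 12 56-71 |
Completion: 10=7  11=43  12=71  13=32  14=15  15=56  16=23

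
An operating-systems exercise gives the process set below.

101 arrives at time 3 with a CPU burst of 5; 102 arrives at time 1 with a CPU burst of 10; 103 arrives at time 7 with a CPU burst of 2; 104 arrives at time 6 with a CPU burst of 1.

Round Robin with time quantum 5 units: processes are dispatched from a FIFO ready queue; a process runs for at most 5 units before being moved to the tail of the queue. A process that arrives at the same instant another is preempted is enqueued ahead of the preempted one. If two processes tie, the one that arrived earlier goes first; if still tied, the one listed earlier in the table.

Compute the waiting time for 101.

Gantt: | idle 0-1 | 102 1-6 | 101 6-11 | 104 11-12 | 102 12-17 | 103 17-19 |
Completion: 101=11  102=17  103=19  104=12
Turnaround (C−A): 101=8  102=16  103=12  104=6
Waiting(101) = turnaround − burst = 8 − 5 = 3

3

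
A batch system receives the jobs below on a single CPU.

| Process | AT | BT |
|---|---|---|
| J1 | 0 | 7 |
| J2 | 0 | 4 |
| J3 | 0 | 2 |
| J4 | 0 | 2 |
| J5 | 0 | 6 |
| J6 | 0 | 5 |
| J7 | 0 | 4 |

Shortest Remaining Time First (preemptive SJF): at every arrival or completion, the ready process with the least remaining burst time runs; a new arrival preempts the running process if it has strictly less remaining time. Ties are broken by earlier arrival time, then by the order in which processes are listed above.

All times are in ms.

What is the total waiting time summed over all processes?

66

Timeline: | J3 0-2 | J4 2-4 | J2 4-8 | J7 8-12 | J6 12-17 | J5 17-23 | J1 23-30 |
Completion: J1=30  J2=8  J3=2  J4=4  J5=23  J6=17  J7=12
Turnaround (C−A): J1=30  J2=8  J3=2  J4=4  J5=23  J6=17  J7=12
Waiting = turnaround − burst: J1=23, J2=4, J3=0, J4=2, J5=17, J6=12, J7=8
Total waiting = 23 + 4 + 0 + 2 + 17 + 12 + 8 = 66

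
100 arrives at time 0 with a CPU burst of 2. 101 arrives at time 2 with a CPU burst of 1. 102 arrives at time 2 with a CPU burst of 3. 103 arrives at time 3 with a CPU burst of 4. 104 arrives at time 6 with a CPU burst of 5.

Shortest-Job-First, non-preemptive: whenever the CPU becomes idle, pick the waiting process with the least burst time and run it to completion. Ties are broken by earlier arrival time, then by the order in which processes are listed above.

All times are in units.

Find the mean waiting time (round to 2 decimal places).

1.60

Timeline: | 100 0-2 | 101 2-3 | 102 3-6 | 103 6-10 | 104 10-15 |
Completion: 100=2  101=3  102=6  103=10  104=15
Waiting times: 100=0, 101=0, 102=1, 103=3, 104=4
Average waiting = (0+0+1+3+4) / 5 = 8/5 = 1.60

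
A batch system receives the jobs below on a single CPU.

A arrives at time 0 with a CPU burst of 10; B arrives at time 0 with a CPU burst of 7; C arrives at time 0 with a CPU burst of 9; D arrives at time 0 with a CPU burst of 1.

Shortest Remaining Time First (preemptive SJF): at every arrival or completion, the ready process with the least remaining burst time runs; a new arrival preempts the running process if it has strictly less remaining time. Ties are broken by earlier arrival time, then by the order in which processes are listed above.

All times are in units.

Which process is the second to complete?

Gantt: | D 0-1 | B 1-8 | C 8-17 | A 17-27 |
Completion: A=27  B=8  C=17  D=1
Turnaround (C−A): A=27  B=8  C=17  D=1
Finish order: D → B → C → A

B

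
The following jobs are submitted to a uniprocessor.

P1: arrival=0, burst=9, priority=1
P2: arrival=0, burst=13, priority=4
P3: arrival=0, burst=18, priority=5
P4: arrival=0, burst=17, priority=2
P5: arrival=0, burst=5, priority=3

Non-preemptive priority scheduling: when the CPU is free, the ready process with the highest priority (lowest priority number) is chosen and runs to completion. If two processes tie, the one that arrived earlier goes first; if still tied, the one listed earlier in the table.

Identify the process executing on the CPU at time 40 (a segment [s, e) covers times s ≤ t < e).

P2

Timeline: | P1 0-9 | P4 9-26 | P5 26-31 | P2 31-44 | P3 44-62 |
Completion: P1=9  P2=44  P3=62  P4=26  P5=31
Turnaround (C−A): P1=9  P2=44  P3=62  P4=26  P5=31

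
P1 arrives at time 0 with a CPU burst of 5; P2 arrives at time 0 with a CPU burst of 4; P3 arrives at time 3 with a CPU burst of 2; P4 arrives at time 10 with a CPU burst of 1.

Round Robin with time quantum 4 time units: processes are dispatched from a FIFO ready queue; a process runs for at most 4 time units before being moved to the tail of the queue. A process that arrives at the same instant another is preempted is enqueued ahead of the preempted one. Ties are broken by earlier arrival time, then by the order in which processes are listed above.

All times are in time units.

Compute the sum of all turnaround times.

Schedule: | P1 0-4 | P2 4-8 | P3 8-10 | P1 10-11 | P4 11-12 |
Completion: P1=11  P2=8  P3=10  P4=12
Turnaround = completion − arrival: P1=11, P2=8, P3=7, P4=2
Total turnaround = 11 + 8 + 7 + 2 = 28

28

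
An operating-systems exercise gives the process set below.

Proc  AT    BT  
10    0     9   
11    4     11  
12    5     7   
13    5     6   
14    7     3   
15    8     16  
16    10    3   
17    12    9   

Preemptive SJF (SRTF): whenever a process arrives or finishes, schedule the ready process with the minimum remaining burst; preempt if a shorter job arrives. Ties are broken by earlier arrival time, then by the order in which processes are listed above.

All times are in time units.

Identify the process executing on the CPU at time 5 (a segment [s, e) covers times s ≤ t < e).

10

Schedule: | 10 0-9 | 14 9-12 | 16 12-15 | 13 15-21 | 12 21-28 | 17 28-37 | 11 37-48 | 15 48-64 |
Completion: 10=9  11=48  12=28  13=21  14=12  15=64  16=15  17=37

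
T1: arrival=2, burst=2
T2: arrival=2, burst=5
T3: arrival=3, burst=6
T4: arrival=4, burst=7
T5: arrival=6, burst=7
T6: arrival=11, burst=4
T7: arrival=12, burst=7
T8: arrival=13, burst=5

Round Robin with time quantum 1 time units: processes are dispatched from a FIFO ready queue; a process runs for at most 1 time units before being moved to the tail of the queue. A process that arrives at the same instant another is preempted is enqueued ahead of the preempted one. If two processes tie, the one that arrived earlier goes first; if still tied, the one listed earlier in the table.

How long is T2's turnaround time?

Timeline: | idle 0-2 | T1 2-3 | T2 3-4 | T3 4-5 | T1 5-6 | T4 6-7 | T2 7-8 | T3 8-9 | T5 9-10 | T4 10-11 | T2 11-12 | T3 12-13 | T5 13-14 | T6 14-15 | T4 15-16 | T7 16-17 | T2 17-18 | T8 18-19 | T3 19-20 | T5 20-21 | T6 21-22 | T4 22-23 | T7 23-24 | T2 24-25 | T8 25-26 | T3 26-27 | T5 27-28 | T6 28-29 | T4 29-30 | T7 30-31 | T8 31-32 | T3 32-33 | T5 33-34 | T6 34-35 | T4 35-36 | T7 36-37 | T8 37-38 | T5 38-39 | T4 39-40 | T7 40-41 | T8 41-42 | T5 42-43 | T7 43-45 |
Completion: T1=6  T2=25  T3=33  T4=40  T5=43  T6=35  T7=45  T8=42
Turnaround (C−A): T1=4  T2=23  T3=30  T4=36  T5=37  T6=24  T7=33  T8=29
Turnaround(T2) = completion − arrival = 25 − 2 = 23

23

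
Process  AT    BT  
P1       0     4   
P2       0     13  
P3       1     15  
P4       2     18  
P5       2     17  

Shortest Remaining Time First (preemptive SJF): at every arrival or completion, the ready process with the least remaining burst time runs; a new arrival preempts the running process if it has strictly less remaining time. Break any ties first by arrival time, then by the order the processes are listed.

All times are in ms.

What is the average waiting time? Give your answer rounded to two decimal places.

Gantt: | P1 0-4 | P2 4-17 | P3 17-32 | P5 32-49 | P4 49-67 |
Completion: P1=4  P2=17  P3=32  P4=67  P5=49
Turnaround (C−A): P1=4  P2=17  P3=31  P4=65  P5=47
Waiting times: P1=0, P2=4, P3=16, P4=47, P5=30
Average waiting = (0+4+16+47+30) / 5 = 97/5 = 19.40

19.40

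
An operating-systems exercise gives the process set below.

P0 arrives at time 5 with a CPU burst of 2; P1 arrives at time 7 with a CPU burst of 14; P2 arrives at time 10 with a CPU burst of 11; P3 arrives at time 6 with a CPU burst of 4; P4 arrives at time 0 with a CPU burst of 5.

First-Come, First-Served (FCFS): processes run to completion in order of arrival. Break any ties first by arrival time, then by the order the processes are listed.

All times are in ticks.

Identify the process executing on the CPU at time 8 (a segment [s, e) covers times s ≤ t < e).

Timeline: | P4 0-5 | P0 5-7 | P3 7-11 | P1 11-25 | P2 25-36 |
Completion: P0=7  P1=25  P2=36  P3=11  P4=5
Turnaround (C−A): P0=2  P1=18  P2=26  P3=5  P4=5

P3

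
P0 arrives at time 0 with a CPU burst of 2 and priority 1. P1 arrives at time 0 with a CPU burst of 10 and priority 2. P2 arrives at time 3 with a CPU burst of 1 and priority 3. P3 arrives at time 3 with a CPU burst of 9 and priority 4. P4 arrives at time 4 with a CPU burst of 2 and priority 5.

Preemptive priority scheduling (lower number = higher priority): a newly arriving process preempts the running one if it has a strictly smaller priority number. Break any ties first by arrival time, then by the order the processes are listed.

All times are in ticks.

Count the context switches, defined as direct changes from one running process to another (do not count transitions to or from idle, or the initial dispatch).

4

Gantt: | P0 0-2 | P1 2-12 | P2 12-13 | P3 13-22 | P4 22-24 |
Completion: P0=2  P1=12  P2=13  P3=22  P4=24
Turnaround (C−A): P0=2  P1=12  P2=10  P3=19  P4=20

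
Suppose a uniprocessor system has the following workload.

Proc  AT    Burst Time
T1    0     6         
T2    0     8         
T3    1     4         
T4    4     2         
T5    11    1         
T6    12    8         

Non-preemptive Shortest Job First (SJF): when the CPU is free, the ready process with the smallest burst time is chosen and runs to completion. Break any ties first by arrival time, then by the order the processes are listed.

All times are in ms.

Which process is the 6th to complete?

T6

Schedule: | T1 0-6 | T4 6-8 | T3 8-12 | T5 12-13 | T2 13-21 | T6 21-29 |
Completion: T1=6  T2=21  T3=12  T4=8  T5=13  T6=29
Turnaround (C−A): T1=6  T2=21  T3=11  T4=4  T5=2  T6=17
Finish order: T1 → T4 → T3 → T5 → T2 → T6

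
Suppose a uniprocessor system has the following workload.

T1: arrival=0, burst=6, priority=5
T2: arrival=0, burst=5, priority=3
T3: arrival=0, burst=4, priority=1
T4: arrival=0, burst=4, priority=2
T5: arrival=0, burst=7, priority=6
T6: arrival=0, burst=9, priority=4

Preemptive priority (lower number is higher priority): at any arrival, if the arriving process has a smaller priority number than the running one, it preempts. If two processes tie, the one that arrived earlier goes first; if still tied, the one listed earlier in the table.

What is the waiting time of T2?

8

Timeline: | T3 0-4 | T4 4-8 | T2 8-13 | T6 13-22 | T1 22-28 | T5 28-35 |
Completion: T1=28  T2=13  T3=4  T4=8  T5=35  T6=22
Waiting(T2) = turnaround − burst = 13 − 5 = 8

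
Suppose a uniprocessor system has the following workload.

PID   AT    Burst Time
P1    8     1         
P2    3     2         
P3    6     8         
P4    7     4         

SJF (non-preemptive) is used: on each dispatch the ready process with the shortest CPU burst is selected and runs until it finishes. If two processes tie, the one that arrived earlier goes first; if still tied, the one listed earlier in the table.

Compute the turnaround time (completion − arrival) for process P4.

12

Schedule: | idle 0-3 | P2 3-5 | idle 5-6 | P3 6-14 | P1 14-15 | P4 15-19 |
Completion: P1=15  P2=5  P3=14  P4=19
Turnaround (C−A): P1=7  P2=2  P3=8  P4=12
Turnaround(P4) = completion − arrival = 19 − 7 = 12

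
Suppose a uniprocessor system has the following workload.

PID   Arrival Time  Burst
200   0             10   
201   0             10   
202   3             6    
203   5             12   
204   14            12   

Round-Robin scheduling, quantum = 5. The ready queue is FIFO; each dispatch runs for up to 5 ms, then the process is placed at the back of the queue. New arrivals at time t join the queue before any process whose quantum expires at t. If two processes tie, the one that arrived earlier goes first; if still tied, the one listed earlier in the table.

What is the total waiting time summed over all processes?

117

Schedule: | 200 0-5 | 201 5-10 | 202 10-15 | 203 15-20 | 200 20-25 | 201 25-30 | 204 30-35 | 202 35-36 | 203 36-41 | 204 41-46 | 203 46-48 | 204 48-50 |
Completion: 200=25  201=30  202=36  203=48  204=50
Waiting = turnaround − burst: 200=15, 201=20, 202=27, 203=31, 204=24
Total waiting = 15 + 20 + 27 + 31 + 24 = 117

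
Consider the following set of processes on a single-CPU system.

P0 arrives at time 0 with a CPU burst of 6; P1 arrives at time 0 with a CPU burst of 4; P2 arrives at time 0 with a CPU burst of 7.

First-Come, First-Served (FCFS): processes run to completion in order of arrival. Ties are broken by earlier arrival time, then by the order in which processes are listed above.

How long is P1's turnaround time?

10

Timeline: | P0 0-6 | P1 6-10 | P2 10-17 |
Completion: P0=6  P1=10  P2=17
Turnaround (C−A): P0=6  P1=10  P2=17
Turnaround(P1) = completion − arrival = 10 − 0 = 10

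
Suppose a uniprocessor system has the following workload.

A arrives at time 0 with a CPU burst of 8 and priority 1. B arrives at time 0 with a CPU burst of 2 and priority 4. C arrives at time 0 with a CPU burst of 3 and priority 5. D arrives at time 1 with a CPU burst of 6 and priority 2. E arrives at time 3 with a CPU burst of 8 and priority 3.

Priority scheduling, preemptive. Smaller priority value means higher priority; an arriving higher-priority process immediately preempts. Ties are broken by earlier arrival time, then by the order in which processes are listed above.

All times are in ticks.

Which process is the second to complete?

D

Timeline: | A 0-8 | D 8-14 | E 14-22 | B 22-24 | C 24-27 |
Completion: A=8  B=24  C=27  D=14  E=22
Turnaround (C−A): A=8  B=24  C=27  D=13  E=19
Finish order: A → D → E → B → C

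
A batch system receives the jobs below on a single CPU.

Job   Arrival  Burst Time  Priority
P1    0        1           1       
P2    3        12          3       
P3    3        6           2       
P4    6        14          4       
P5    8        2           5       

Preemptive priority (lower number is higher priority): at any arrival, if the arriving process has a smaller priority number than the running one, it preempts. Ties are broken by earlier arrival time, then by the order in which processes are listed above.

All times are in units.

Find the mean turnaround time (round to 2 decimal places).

Gantt: | P1 0-1 | idle 1-3 | P3 3-9 | P2 9-21 | P4 21-35 | P5 35-37 |
Completion: P1=1  P2=21  P3=9  P4=35  P5=37
Turnaround (C−A): P1=1  P2=18  P3=6  P4=29  P5=29
Turnaround times: P1=1, P2=18, P3=6, P4=29, P5=29
Average turnaround = (1+18+6+29+29) / 5 = 83/5 = 16.60

16.60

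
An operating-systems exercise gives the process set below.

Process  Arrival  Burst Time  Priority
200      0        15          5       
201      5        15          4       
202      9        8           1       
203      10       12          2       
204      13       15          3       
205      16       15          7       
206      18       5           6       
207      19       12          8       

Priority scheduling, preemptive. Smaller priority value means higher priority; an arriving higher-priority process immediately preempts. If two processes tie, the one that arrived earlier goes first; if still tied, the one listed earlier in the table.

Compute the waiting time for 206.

Schedule: | 200 0-5 | 201 5-9 | 202 9-17 | 203 17-29 | 204 29-44 | 201 44-55 | 200 55-65 | 206 65-70 | 205 70-85 | 207 85-97 |
Completion: 200=65  201=55  202=17  203=29  204=44  205=85  206=70  207=97
Turnaround (C−A): 200=65  201=50  202=8  203=19  204=31  205=69  206=52  207=78
Waiting(206) = turnaround − burst = 52 − 5 = 47

47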